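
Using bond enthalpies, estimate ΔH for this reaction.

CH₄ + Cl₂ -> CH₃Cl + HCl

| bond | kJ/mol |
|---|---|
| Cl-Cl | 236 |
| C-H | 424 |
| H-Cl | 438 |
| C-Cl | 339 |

Bonds broken (reactants):
  C-H: 4 × 424 = 1696
  Cl-Cl: 1 × 236 = 236
  Σ(broken) = 1932 kJ
Bonds formed (products):
  C-Cl: 1 × 339 = 339
  C-H: 3 × 424 = 1272
  H-Cl: 1 × 438 = 438
  Σ(formed) = 2049 kJ
ΔH = Σ(broken) − Σ(formed) = 1932 − 2049 = −117 kJ

ΔH ≈ −117 kJ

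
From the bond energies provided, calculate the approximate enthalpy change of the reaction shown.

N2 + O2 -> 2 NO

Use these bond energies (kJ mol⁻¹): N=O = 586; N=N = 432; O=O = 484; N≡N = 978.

Bonds broken (reactants):
  N≡N: 1 × 978 = 978
  O=O: 1 × 484 = 484
  Σ(broken) = 1462 kJ
Bonds formed (products):
  N=O: 2 × 586 = 1172
  Σ(formed) = 1172 kJ
ΔH = Σ(broken) − Σ(formed) = 1462 − 1172 = +290 kJ

ΔH ≈ +290 kJ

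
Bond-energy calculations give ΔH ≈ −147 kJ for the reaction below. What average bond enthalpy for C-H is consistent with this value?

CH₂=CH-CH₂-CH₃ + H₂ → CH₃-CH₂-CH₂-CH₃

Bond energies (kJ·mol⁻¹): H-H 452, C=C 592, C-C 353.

D(C-H) ≈ 419 kJ/mol

Let D be the C-H bond energy.
Σ(broken) = 2×353 + 8×D + 1×592 + 1×452 = 1750 + 8D
Σ(formed) = 3×353 + 10×D = 1059 + 10D
ΔH = Σ(broken) − Σ(formed) = (1750 + 8D) − (1059 + 10D) = +691 − 2D
Setting this equal to −147 kJ gives 2D = 838, so D = 419 kJ/mol.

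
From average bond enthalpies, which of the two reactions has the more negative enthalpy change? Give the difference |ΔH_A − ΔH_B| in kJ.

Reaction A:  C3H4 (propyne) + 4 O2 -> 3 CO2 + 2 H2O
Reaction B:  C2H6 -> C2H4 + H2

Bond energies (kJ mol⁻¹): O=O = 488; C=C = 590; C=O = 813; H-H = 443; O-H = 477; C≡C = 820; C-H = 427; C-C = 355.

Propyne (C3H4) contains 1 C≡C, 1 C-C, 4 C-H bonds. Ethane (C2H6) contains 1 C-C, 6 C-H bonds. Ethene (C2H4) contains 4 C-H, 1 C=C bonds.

Reaction A, by 2127 kJ

Reaction A:
  Bonds broken (reactants):
    C≡C: 1 × 820 = 820
    C-C: 1 × 355 = 355
    C-H: 4 × 427 = 1708
    O=O: 4 × 488 = 1952
    Σ(broken) = 4835 kJ
  Bonds formed (products):
    C=O: 6 × 813 = 4878
    O-H: 4 × 477 = 1908
    Σ(formed) = 6786 kJ
  ΔH_A = 4835 − 6786 = −1951 kJ
Reaction B:
  Bonds broken (reactants):
    C-C: 1 × 355 = 355
    C-H: 6 × 427 = 2562
    Σ(broken) = 2917 kJ
  Bonds formed (products):
    C-H: 4 × 427 = 1708
    C=C: 1 × 590 = 590
    H-H: 1 × 443 = 443
    Σ(formed) = 2741 kJ
  ΔH_B = 2917 − 2741 = +176 kJ
ΔH_A − ΔH_B = −2127 kJ, so reaction A has the more negative ΔH; |ΔH_A − ΔH_B| = 2127 kJ.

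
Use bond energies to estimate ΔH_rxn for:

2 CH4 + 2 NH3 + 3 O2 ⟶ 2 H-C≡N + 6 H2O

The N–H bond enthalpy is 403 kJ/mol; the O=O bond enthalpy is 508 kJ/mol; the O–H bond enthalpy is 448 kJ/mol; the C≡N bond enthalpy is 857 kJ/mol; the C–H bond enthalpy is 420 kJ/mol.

Bonds broken (reactants):
  C–H: 8 × 420 = 3360
  N–H: 6 × 403 = 2418
  O=O: 3 × 508 = 1524
  Σ(broken) = 7302 kJ
Bonds formed (products):
  C≡N: 2 × 857 = 1714
  C–H: 2 × 420 = 840
  O–H: 12 × 448 = 5376
  Σ(formed) = 7930 kJ
ΔH = Σ(broken) − Σ(formed) = 7302 − 7930 = −628 kJ

ΔH ≈ −628 kJ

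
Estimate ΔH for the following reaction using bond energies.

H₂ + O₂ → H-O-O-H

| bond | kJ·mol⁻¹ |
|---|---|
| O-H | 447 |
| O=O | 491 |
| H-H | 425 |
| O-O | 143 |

ΔH ≈ −121 kJ

Bonds broken (reactants):
  H-H: 1 × 425 = 425
  O=O: 1 × 491 = 491
  Σ(broken) = 916 kJ
Bonds formed (products):
  O-H: 2 × 447 = 894
  O-O: 1 × 143 = 143
  Σ(formed) = 1037 kJ
ΔH = Σ(broken) − Σ(formed) = 916 − 1037 = −121 kJ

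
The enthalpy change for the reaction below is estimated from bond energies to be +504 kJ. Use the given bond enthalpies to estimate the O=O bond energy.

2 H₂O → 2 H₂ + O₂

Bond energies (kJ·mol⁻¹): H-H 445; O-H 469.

D(O=O) ≈ 482 kJ/mol

Let D be the O=O bond energy.
Σ(broken) = 4×469 = 1876
Σ(formed) = 2×445 + 1×D = 890 + D
ΔH = Σ(broken) − Σ(formed) = (1876) − (890 + D) = +986 − D
Setting this equal to +504 kJ gives D = 482 kJ/mol.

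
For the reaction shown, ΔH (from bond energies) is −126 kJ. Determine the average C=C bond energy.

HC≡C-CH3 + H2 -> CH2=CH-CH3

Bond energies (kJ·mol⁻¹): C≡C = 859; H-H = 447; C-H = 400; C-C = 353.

D(C=C) ≈ 632 kJ/mol

Let D be the C=C bond energy.
Σ(broken) = 1×859 + 1×353 + 4×400 + 1×447 = 3259
Σ(formed) = 1×353 + 6×400 + 1×D = 2753 + D
ΔH = Σ(broken) − Σ(formed) = (3259) − (2753 + D) = +506 − D
Setting this equal to −126 kJ gives D = 632 kJ/mol.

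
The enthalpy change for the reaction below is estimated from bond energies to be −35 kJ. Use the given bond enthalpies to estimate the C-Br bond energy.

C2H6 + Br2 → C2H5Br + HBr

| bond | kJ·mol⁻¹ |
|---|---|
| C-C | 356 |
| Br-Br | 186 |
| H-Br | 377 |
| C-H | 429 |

Let D be the C-Br bond energy.
Σ(broken) = 1×186 + 1×356 + 6×429 = 3116
Σ(formed) = 1×D + 1×356 + 5×429 + 1×377 = 2878 + D
ΔH = Σ(broken) − Σ(formed) = (3116) − (2878 + D) = +238 − D
Setting this equal to −35 kJ gives D = 273 kJ/mol.

D(C-Br) ≈ 273 kJ/mol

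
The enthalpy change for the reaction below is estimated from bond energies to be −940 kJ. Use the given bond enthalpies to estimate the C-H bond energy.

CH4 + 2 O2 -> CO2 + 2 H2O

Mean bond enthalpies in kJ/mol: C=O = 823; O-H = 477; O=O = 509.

D(C-H) ≈ 399 kJ/mol

Let D be the C-H bond energy.
Σ(broken) = 4×D + 2×509 = 1018 + 4D
Σ(formed) = 2×823 + 4×477 = 3554
ΔH = Σ(broken) − Σ(formed) = (1018 + 4D) − (3554) = −2536 + 4D
Setting this equal to −940 kJ gives 4D = 1596, so D = 399 kJ/mol.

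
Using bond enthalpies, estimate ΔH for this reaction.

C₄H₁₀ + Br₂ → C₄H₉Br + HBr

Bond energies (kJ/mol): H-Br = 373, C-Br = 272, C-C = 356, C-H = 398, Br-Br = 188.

Bonds broken (reactants):
  Br-Br: 1 × 188 = 188
  C-C: 3 × 356 = 1068
  C-H: 10 × 398 = 3980
  Σ(broken) = 5236 kJ
Bonds formed (products):
  C-Br: 1 × 272 = 272
  C-C: 3 × 356 = 1068
  C-H: 9 × 398 = 3582
  H-Br: 1 × 373 = 373
  Σ(formed) = 5295 kJ
ΔH = Σ(broken) − Σ(formed) = 5236 − 5295 = −59 kJ

ΔH ≈ −59 kJ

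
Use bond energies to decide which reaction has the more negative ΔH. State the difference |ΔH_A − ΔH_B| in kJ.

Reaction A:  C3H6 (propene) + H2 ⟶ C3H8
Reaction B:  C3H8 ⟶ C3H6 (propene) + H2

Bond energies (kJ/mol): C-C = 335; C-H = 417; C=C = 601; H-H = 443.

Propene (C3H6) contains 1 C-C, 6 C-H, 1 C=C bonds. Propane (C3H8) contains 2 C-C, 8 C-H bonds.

Reaction A, by 250 kJ

Reaction A:
  Bonds broken (reactants):
    C-C: 1 × 335 = 335
    C-H: 6 × 417 = 2502
    C=C: 1 × 601 = 601
    H-H: 1 × 443 = 443
    Σ(broken) = 3881 kJ
  Bonds formed (products):
    C-C: 2 × 335 = 670
    C-H: 8 × 417 = 3336
    Σ(formed) = 4006 kJ
  ΔH_A = 3881 − 4006 = −125 kJ
Reaction B:
  Bonds broken (reactants):
    C-C: 2 × 335 = 670
    C-H: 8 × 417 = 3336
    Σ(broken) = 4006 kJ
  Bonds formed (products):
    C-C: 1 × 335 = 335
    C-H: 6 × 417 = 2502
    C=C: 1 × 601 = 601
    H-H: 1 × 443 = 443
    Σ(formed) = 3881 kJ
  ΔH_B = 4006 − 3881 = +125 kJ
ΔH_A − ΔH_B = −250 kJ, so reaction A has the more negative ΔH; |ΔH_A − ΔH_B| = 250 kJ.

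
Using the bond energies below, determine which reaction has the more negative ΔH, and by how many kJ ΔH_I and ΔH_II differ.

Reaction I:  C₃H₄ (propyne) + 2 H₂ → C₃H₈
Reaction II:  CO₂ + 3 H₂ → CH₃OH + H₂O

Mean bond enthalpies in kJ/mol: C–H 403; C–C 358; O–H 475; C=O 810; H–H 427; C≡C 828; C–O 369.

Reaction I, by 186 kJ

Reaction I:
  Bonds broken (reactants):
    C≡C: 1 × 828 = 828
    C–C: 1 × 358 = 358
    C–H: 4 × 403 = 1612
    H–H: 2 × 427 = 854
    Σ(broken) = 3652 kJ
  Bonds formed (products):
    C–C: 2 × 358 = 716
    C–H: 8 × 403 = 3224
    Σ(formed) = 3940 kJ
  ΔH_I = 3652 − 3940 = −288 kJ
Reaction II:
  Bonds broken (reactants):
    C=O: 2 × 810 = 1620
    H–H: 3 × 427 = 1281
    Σ(broken) = 2901 kJ
  Bonds formed (products):
    C–H: 3 × 403 = 1209
    C–O: 1 × 369 = 369
    O–H: 3 × 475 = 1425
    Σ(formed) = 3003 kJ
  ΔH_II = 2901 − 3003 = −102 kJ
ΔH_I − ΔH_II = −186 kJ, so reaction I has the more negative ΔH; |ΔH_I − ΔH_II| = 186 kJ.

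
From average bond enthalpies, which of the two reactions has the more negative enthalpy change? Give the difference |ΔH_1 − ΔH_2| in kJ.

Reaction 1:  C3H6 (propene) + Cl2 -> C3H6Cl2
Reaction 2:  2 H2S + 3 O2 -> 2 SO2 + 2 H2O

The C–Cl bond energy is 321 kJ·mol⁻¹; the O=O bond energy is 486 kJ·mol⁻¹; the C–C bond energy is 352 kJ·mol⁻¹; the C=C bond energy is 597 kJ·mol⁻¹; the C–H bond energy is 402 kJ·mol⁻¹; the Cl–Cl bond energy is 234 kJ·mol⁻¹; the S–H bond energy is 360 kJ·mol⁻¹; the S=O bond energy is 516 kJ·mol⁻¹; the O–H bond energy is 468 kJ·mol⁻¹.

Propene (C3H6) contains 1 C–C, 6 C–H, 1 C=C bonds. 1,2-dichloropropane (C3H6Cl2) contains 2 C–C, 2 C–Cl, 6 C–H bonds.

Reaction 1:
  Bonds broken (reactants):
    C–C: 1 × 352 = 352
    C–H: 6 × 402 = 2412
    C=C: 1 × 597 = 597
    Cl–Cl: 1 × 234 = 234
    Σ(broken) = 3595 kJ
  Bonds formed (products):
    C–C: 2 × 352 = 704
    C–Cl: 2 × 321 = 642
    C–H: 6 × 402 = 2412
    Σ(formed) = 3758 kJ
  ΔH_1 = 3595 − 3758 = −163 kJ
Reaction 2:
  Bonds broken (reactants):
    O=O: 3 × 486 = 1458
    S–H: 4 × 360 = 1440
    Σ(broken) = 2898 kJ
  Bonds formed (products):
    O–H: 4 × 468 = 1872
    S=O: 4 × 516 = 2064
    Σ(formed) = 3936 kJ
  ΔH_2 = 2898 − 3936 = −1038 kJ
ΔH_1 − ΔH_2 = +875 kJ, so reaction 2 has the more negative ΔH; |ΔH_1 − ΔH_2| = 875 kJ.

Reaction 2, by 875 kJ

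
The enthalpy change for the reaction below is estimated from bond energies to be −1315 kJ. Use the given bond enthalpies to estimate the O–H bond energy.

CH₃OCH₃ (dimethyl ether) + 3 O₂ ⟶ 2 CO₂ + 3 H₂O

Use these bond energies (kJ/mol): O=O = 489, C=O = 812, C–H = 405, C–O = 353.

D(O–H) ≈ 445 kJ/mol

Let D be the O–H bond energy.
Σ(broken) = 6×405 + 2×353 + 3×489 = 4603
Σ(formed) = 4×812 + 6×D = 3248 + 6D
ΔH = Σ(broken) − Σ(formed) = (4603) − (3248 + 6D) = +1355 − 6D
Setting this equal to −1315 kJ gives 6D = 2670, so D = 445 kJ/mol.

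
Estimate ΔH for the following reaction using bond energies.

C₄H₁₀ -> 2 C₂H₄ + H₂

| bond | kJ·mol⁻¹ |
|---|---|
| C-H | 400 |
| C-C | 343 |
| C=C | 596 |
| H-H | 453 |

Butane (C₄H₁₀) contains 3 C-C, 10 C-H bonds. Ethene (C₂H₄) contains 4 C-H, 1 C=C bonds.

ΔH ≈ +184 kJ

Bonds broken (reactants):
  C-C: 3 × 343 = 1029
  C-H: 10 × 400 = 4000
  Σ(broken) = 5029 kJ
Bonds formed (products):
  C-H: 8 × 400 = 3200
  C=C: 2 × 596 = 1192
  H-H: 1 × 453 = 453
  Σ(formed) = 4845 kJ
ΔH = Σ(broken) − Σ(formed) = 5029 − 4845 = +184 kJ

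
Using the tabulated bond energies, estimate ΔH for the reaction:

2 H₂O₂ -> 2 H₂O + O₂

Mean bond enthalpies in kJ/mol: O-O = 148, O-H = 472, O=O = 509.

ΔH ≈ −213 kJ

Bonds broken (reactants):
  O-H: 4 × 472 = 1888
  O-O: 2 × 148 = 296
  Σ(broken) = 2184 kJ
Bonds formed (products):
  O-H: 4 × 472 = 1888
  O=O: 1 × 509 = 509
  Σ(formed) = 2397 kJ
ΔH = Σ(broken) − Σ(formed) = 2184 − 2397 = −213 kJ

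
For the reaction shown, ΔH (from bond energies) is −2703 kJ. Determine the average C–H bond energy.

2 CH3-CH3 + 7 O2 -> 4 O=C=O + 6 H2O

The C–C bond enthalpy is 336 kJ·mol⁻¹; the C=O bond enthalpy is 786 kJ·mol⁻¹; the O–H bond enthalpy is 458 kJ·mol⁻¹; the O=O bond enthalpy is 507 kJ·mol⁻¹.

D(C–H) ≈ 405 kJ/mol

Let D be the C–H bond energy.
Σ(broken) = 2×336 + 12×D + 7×507 = 4221 + 12D
Σ(formed) = 8×786 + 12×458 = 11784
ΔH = Σ(broken) − Σ(formed) = (4221 + 12D) − (11784) = −7563 + 12D
Setting this equal to −2703 kJ gives 12D = 4860, so D = 405 kJ/mol.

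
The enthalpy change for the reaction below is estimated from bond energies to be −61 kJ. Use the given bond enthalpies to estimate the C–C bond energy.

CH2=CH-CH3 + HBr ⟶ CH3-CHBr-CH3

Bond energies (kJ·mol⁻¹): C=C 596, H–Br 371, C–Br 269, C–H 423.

D(C–C) ≈ 336 kJ/mol

Let D be the C–C bond energy.
Σ(broken) = 1×D + 6×423 + 1×596 + 1×371 = 3505 + D
Σ(formed) = 1×269 + 2×D + 7×423 = 3230 + 2D
ΔH = Σ(broken) − Σ(formed) = (3505 + D) − (3230 + 2D) = +275 − D
Setting this equal to −61 kJ gives D = 336 kJ/mol.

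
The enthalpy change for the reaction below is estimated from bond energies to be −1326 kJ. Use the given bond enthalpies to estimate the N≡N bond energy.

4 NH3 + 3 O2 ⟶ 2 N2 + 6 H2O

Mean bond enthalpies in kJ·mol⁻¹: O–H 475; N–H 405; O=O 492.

D(N≡N) ≈ 981 kJ/mol

Let D be the N≡N bond energy.
Σ(broken) = 12×405 + 3×492 = 6336
Σ(formed) = 2×D + 12×475 = 5700 + 2D
ΔH = Σ(broken) − Σ(formed) = (6336) − (5700 + 2D) = +636 − 2D
Setting this equal to −1326 kJ gives 2D = 1962, so D = 981 kJ/mol.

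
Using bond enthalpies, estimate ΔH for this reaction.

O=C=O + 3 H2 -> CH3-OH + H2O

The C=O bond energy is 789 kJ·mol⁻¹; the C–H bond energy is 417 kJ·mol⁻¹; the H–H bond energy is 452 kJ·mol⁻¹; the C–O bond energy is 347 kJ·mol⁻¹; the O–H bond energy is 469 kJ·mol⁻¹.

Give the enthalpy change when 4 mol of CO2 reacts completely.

Bonds broken (reactants):
  C=O: 2 × 789 = 1578
  H–H: 3 × 452 = 1356
  Σ(broken) = 2934 kJ
Bonds formed (products):
  C–H: 3 × 417 = 1251
  C–O: 1 × 347 = 347
  O–H: 3 × 469 = 1407
  Σ(formed) = 3005 kJ
ΔH = Σ(broken) − Σ(formed) = 2934 − 3005 = −71 kJ
For 4× the reaction as written: 4 × (−71) = −284 kJ

ΔH = −284 kJ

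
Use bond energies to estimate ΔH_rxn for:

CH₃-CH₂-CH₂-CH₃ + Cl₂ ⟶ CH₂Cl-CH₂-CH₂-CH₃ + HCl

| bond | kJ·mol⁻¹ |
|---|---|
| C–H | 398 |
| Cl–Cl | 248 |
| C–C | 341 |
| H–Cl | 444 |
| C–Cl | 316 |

ΔH ≈ −114 kJ

Bonds broken (reactants):
  C–C: 3 × 341 = 1023
  C–H: 10 × 398 = 3980
  Cl–Cl: 1 × 248 = 248
  Σ(broken) = 5251 kJ
Bonds formed (products):
  C–C: 3 × 341 = 1023
  C–Cl: 1 × 316 = 316
  C–H: 9 × 398 = 3582
  H–Cl: 1 × 444 = 444
  Σ(formed) = 5365 kJ
ΔH = Σ(broken) − Σ(formed) = 5251 − 5365 = −114 kJ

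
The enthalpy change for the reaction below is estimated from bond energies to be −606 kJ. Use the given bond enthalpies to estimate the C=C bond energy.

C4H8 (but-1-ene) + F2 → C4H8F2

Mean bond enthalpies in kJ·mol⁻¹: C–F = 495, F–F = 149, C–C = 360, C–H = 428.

D(C=C) ≈ 595 kJ/mol

Let D be the C=C bond energy.
Σ(broken) = 2×360 + 8×428 + 1×D + 1×149 = 4293 + D
Σ(formed) = 3×360 + 2×495 + 8×428 = 5494
ΔH = Σ(broken) − Σ(formed) = (4293 + D) − (5494) = −1201 + D
Setting this equal to −606 kJ gives D = 595 kJ/mol.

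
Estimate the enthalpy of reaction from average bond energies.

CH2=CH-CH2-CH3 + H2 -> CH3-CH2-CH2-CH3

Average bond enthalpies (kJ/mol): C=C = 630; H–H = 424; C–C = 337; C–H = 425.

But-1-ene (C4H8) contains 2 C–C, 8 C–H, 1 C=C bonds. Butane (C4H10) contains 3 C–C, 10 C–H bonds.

ΔH ≈ −133 kJ

Bonds broken (reactants):
  C–C: 2 × 337 = 674
  C–H: 8 × 425 = 3400
  C=C: 1 × 630 = 630
  H–H: 1 × 424 = 424
  Σ(broken) = 5128 kJ
Bonds formed (products):
  C–C: 3 × 337 = 1011
  C–H: 10 × 425 = 4250
  Σ(formed) = 5261 kJ
ΔH = Σ(broken) − Σ(formed) = 5128 − 5261 = −133 kJ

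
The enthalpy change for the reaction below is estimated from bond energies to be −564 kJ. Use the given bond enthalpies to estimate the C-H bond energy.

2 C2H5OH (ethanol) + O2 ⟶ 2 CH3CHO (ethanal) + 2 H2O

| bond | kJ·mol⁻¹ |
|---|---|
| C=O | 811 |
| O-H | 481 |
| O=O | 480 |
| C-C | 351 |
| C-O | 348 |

D(C-H) ≈ 422 kJ/mol

Let D be the C-H bond energy.
Σ(broken) = 2×351 + 10×D + 2×348 + 2×481 + 1×480 = 2840 + 10D
Σ(formed) = 2×351 + 8×D + 2×811 + 4×481 = 4248 + 8D
ΔH = Σ(broken) − Σ(formed) = (2840 + 10D) − (4248 + 8D) = −1408 + 2D
Setting this equal to −564 kJ gives 2D = 844, so D = 422 kJ/mol.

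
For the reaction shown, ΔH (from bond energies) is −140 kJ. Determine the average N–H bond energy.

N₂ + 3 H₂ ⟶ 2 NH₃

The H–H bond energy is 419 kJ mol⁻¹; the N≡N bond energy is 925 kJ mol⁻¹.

D(N–H) ≈ 387 kJ/mol

Let D be the N–H bond energy.
Σ(broken) = 3×419 + 1×925 = 2182
Σ(formed) = 6×D = 6D
ΔH = Σ(broken) − Σ(formed) = (2182) − (6D) = +2182 − 6D
Setting this equal to −140 kJ gives 6D = 2322, so D = 387 kJ/mol.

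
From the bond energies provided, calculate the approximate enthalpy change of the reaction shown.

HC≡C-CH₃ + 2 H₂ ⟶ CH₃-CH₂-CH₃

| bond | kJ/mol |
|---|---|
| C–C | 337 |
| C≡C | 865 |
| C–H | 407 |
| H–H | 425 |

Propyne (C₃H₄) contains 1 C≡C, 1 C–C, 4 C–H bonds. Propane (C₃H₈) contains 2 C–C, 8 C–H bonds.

ΔH ≈ −250 kJ

Bonds broken (reactants):
  C≡C: 1 × 865 = 865
  C–C: 1 × 337 = 337
  C–H: 4 × 407 = 1628
  H–H: 2 × 425 = 850
  Σ(broken) = 3680 kJ
Bonds formed (products):
  C–C: 2 × 337 = 674
  C–H: 8 × 407 = 3256
  Σ(formed) = 3930 kJ
ΔH = Σ(broken) − Σ(formed) = 3680 − 3930 = −250 kJ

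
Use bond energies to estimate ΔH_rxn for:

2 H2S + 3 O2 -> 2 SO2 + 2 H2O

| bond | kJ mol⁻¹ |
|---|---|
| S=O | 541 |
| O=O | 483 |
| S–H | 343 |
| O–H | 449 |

ΔH ≈ −1139 kJ

Bonds broken (reactants):
  O=O: 3 × 483 = 1449
  S–H: 4 × 343 = 1372
  Σ(broken) = 2821 kJ
Bonds formed (products):
  O–H: 4 × 449 = 1796
  S=O: 4 × 541 = 2164
  Σ(formed) = 3960 kJ
ΔH = Σ(broken) − Σ(formed) = 2821 − 3960 = −1139 kJ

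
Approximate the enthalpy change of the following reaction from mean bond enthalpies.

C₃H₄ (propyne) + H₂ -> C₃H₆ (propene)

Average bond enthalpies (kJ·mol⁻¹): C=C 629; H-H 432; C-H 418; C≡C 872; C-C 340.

ΔH ≈ −161 kJ

Bonds broken (reactants):
  C≡C: 1 × 872 = 872
  C-C: 1 × 340 = 340
  C-H: 4 × 418 = 1672
  H-H: 1 × 432 = 432
  Σ(broken) = 3316 kJ
Bonds formed (products):
  C-C: 1 × 340 = 340
  C-H: 6 × 418 = 2508
  C=C: 1 × 629 = 629
  Σ(formed) = 3477 kJ
ΔH = Σ(broken) − Σ(formed) = 3316 − 3477 = −161 kJ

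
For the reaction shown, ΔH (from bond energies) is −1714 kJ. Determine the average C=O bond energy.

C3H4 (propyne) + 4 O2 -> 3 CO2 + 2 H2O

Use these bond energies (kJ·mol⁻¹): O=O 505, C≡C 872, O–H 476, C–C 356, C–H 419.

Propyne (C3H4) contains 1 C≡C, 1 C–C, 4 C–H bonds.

D(C=O) ≈ 789 kJ/mol

Let D be the C=O bond energy.
Σ(broken) = 1×872 + 1×356 + 4×419 + 4×505 = 4924
Σ(formed) = 6×D + 4×476 = 1904 + 6D
ΔH = Σ(broken) − Σ(formed) = (4924) − (1904 + 6D) = +3020 − 6D
Setting this equal to −1714 kJ gives 6D = 4734, so D = 789 kJ/mol.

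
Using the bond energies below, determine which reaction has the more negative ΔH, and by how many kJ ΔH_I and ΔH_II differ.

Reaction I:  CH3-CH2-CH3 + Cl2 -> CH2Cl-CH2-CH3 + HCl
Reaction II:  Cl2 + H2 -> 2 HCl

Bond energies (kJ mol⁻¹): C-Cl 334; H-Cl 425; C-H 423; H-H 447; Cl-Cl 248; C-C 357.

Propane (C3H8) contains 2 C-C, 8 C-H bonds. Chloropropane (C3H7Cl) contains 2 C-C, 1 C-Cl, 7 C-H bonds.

Reaction II, by 67 kJ

Reaction I:
  Bonds broken (reactants):
    C-C: 2 × 357 = 714
    C-H: 8 × 423 = 3384
    Cl-Cl: 1 × 248 = 248
    Σ(broken) = 4346 kJ
  Bonds formed (products):
    C-C: 2 × 357 = 714
    C-Cl: 1 × 334 = 334
    C-H: 7 × 423 = 2961
    H-Cl: 1 × 425 = 425
    Σ(formed) = 4434 kJ
  ΔH_I = 4346 − 4434 = −88 kJ
Reaction II:
  Bonds broken (reactants):
    Cl-Cl: 1 × 248 = 248
    H-H: 1 × 447 = 447
    Σ(broken) = 695 kJ
  Bonds formed (products):
    H-Cl: 2 × 425 = 850
    Σ(formed) = 850 kJ
  ΔH_II = 695 − 850 = −155 kJ
ΔH_I − ΔH_II = +67 kJ, so reaction II has the more negative ΔH; |ΔH_I − ΔH_II| = 67 kJ.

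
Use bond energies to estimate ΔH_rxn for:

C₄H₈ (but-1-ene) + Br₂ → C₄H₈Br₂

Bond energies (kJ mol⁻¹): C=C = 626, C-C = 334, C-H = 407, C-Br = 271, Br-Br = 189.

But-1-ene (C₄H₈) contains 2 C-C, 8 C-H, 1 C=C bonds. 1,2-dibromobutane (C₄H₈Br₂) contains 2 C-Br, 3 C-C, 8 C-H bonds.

ΔH ≈ −61 kJ

Bonds broken (reactants):
  Br-Br: 1 × 189 = 189
  C-C: 2 × 334 = 668
  C-H: 8 × 407 = 3256
  C=C: 1 × 626 = 626
  Σ(broken) = 4739 kJ
Bonds formed (products):
  C-Br: 2 × 271 = 542
  C-C: 3 × 334 = 1002
  C-H: 8 × 407 = 3256
  Σ(formed) = 4800 kJ
ΔH = Σ(broken) − Σ(formed) = 4739 − 4800 = −61 kJ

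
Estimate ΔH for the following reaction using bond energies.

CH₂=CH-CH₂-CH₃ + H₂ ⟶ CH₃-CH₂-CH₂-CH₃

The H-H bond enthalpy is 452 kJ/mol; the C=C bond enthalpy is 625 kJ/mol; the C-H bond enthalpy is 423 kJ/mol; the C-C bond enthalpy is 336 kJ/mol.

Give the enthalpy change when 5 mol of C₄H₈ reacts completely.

ΔH = −525 kJ

Bonds broken (reactants):
  C-C: 2 × 336 = 672
  C-H: 8 × 423 = 3384
  C=C: 1 × 625 = 625
  H-H: 1 × 452 = 452
  Σ(broken) = 5133 kJ
Bonds formed (products):
  C-C: 3 × 336 = 1008
  C-H: 10 × 423 = 4230
  Σ(formed) = 5238 kJ
ΔH = Σ(broken) − Σ(formed) = 5133 − 5238 = −105 kJ
For 5× the reaction as written: 5 × (−105) = −525 kJ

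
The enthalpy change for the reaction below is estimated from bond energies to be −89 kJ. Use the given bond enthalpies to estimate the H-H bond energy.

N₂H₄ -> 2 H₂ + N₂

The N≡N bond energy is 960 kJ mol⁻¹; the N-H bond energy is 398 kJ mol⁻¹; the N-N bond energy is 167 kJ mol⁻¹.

Let D be the H-H bond energy.
Σ(broken) = 4×398 + 1×167 = 1759
Σ(formed) = 2×D + 1×960 = 960 + 2D
ΔH = Σ(broken) − Σ(formed) = (1759) − (960 + 2D) = +799 − 2D
Setting this equal to −89 kJ gives 2D = 888, so D = 444 kJ/mol.

D(H-H) ≈ 444 kJ/mol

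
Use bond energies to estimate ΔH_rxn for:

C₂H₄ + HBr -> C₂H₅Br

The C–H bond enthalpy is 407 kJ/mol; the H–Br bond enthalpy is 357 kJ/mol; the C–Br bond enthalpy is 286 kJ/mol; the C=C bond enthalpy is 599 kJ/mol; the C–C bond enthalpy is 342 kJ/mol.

ΔH ≈ −79 kJ

Bonds broken (reactants):
  C–H: 4 × 407 = 1628
  C=C: 1 × 599 = 599
  H–Br: 1 × 357 = 357
  Σ(broken) = 2584 kJ
Bonds formed (products):
  C–Br: 1 × 286 = 286
  C–C: 1 × 342 = 342
  C–H: 5 × 407 = 2035
  Σ(formed) = 2663 kJ
ΔH = Σ(broken) − Σ(formed) = 2584 − 2663 = −79 kJ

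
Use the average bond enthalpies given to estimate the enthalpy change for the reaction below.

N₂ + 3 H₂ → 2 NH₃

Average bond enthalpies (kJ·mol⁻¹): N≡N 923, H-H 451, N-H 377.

Bonds broken (reactants):
  H-H: 3 × 451 = 1353
  N≡N: 1 × 923 = 923
  Σ(broken) = 2276 kJ
Bonds formed (products):
  N-H: 6 × 377 = 2262
  Σ(formed) = 2262 kJ
ΔH = Σ(broken) − Σ(formed) = 2276 − 2262 = +14 kJ

ΔH ≈ +14 kJ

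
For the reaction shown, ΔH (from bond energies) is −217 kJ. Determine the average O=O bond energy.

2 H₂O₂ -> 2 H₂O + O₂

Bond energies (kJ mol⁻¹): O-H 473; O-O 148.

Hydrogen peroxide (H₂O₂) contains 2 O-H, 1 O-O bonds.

Let D be the O=O bond energy.
Σ(broken) = 4×473 + 2×148 = 2188
Σ(formed) = 4×473 + 1×D = 1892 + D
ΔH = Σ(broken) − Σ(formed) = (2188) − (1892 + D) = +296 − D
Setting this equal to −217 kJ gives D = 513 kJ/mol.

D(O=O) ≈ 513 kJ/mol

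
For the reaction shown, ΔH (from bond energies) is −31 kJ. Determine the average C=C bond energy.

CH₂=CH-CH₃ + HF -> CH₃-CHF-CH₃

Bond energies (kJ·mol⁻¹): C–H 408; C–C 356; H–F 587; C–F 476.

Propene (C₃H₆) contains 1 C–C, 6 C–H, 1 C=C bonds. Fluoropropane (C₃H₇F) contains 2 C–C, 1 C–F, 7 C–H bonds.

D(C=C) ≈ 622 kJ/mol

Let D be the C=C bond energy.
Σ(broken) = 1×356 + 6×408 + 1×D + 1×587 = 3391 + D
Σ(formed) = 2×356 + 1×476 + 7×408 = 4044
ΔH = Σ(broken) − Σ(formed) = (3391 + D) − (4044) = −653 + D
Setting this equal to −31 kJ gives D = 622 kJ/mol.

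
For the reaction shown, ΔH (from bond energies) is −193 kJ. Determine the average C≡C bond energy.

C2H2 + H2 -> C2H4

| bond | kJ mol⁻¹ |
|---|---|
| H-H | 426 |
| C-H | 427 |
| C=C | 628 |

Let D be the C≡C bond energy.
Σ(broken) = 1×D + 2×427 + 1×426 = 1280 + D
Σ(formed) = 4×427 + 1×628 = 2336
ΔH = Σ(broken) − Σ(formed) = (1280 + D) − (2336) = −1056 + D
Setting this equal to −193 kJ gives D = 863 kJ/mol.

D(C≡C) ≈ 863 kJ/mol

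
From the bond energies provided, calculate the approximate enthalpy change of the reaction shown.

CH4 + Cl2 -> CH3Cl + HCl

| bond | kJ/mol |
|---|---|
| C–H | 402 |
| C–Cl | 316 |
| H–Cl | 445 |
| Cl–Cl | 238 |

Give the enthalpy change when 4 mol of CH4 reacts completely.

Bonds broken (reactants):
  C–H: 4 × 402 = 1608
  Cl–Cl: 1 × 238 = 238
  Σ(broken) = 1846 kJ
Bonds formed (products):
  C–Cl: 1 × 316 = 316
  C–H: 3 × 402 = 1206
  H–Cl: 1 × 445 = 445
  Σ(formed) = 1967 kJ
ΔH = Σ(broken) − Σ(formed) = 1846 − 1967 = −121 kJ
For 4× the reaction as written: 4 × (−121) = −484 kJ

ΔH = −484 kJ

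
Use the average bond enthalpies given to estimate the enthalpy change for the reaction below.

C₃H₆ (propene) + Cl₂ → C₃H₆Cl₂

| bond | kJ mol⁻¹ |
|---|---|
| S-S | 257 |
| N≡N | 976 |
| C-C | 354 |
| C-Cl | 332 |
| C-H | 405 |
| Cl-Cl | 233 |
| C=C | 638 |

ΔH ≈ −147 kJ

Bonds broken (reactants):
  C-C: 1 × 354 = 354
  C-H: 6 × 405 = 2430
  C=C: 1 × 638 = 638
  Cl-Cl: 1 × 233 = 233
  Σ(broken) = 3655 kJ
Bonds formed (products):
  C-C: 2 × 354 = 708
  C-Cl: 2 × 332 = 664
  C-H: 6 × 405 = 2430
  Σ(formed) = 3802 kJ
ΔH = Σ(broken) − Σ(formed) = 3655 − 3802 = −147 kJ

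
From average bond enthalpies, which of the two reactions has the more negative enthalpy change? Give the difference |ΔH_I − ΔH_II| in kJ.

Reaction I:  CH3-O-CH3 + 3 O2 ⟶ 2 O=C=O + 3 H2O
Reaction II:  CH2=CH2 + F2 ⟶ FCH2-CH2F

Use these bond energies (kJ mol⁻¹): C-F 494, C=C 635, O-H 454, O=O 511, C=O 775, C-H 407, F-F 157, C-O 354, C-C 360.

Reaction I:
  Bonds broken (reactants):
    C-H: 6 × 407 = 2442
    C-O: 2 × 354 = 708
    O=O: 3 × 511 = 1533
    Σ(broken) = 4683 kJ
  Bonds formed (products):
    C=O: 4 × 775 = 3100
    O-H: 6 × 454 = 2724
    Σ(formed) = 5824 kJ
  ΔH_I = 4683 − 5824 = −1141 kJ
Reaction II:
  Bonds broken (reactants):
    C-H: 4 × 407 = 1628
    C=C: 1 × 635 = 635
    F-F: 1 × 157 = 157
    Σ(broken) = 2420 kJ
  Bonds formed (products):
    C-C: 1 × 360 = 360
    C-F: 2 × 494 = 988
    C-H: 4 × 407 = 1628
    Σ(formed) = 2976 kJ
  ΔH_II = 2420 − 2976 = −556 kJ
ΔH_I − ΔH_II = −585 kJ, so reaction I has the more negative ΔH; |ΔH_I − ΔH_II| = 585 kJ.

Reaction I, by 585 kJ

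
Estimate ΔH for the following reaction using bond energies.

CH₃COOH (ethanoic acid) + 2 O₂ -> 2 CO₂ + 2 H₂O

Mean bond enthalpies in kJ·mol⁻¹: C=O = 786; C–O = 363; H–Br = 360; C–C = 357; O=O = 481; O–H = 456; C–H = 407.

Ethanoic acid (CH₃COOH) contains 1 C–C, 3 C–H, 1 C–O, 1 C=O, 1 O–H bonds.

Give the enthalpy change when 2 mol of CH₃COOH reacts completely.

ΔH = −1646 kJ

Bonds broken (reactants):
  C–C: 1 × 357 = 357
  C–H: 3 × 407 = 1221
  C–O: 1 × 363 = 363
  C=O: 1 × 786 = 786
  O–H: 1 × 456 = 456
  O=O: 2 × 481 = 962
  Σ(broken) = 4145 kJ
Bonds formed (products):
  C=O: 4 × 786 = 3144
  O–H: 4 × 456 = 1824
  Σ(formed) = 4968 kJ
ΔH = Σ(broken) − Σ(formed) = 4145 − 4968 = −823 kJ
For 2× the reaction as written: 2 × (−823) = −1646 kJ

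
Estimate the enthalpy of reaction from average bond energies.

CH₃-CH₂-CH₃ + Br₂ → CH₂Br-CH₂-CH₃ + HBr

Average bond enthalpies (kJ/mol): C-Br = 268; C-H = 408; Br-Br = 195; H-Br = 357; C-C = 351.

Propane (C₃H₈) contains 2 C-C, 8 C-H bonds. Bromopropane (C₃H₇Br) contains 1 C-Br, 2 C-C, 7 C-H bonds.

ΔH ≈ −22 kJ

Bonds broken (reactants):
  Br-Br: 1 × 195 = 195
  C-C: 2 × 351 = 702
  C-H: 8 × 408 = 3264
  Σ(broken) = 4161 kJ
Bonds formed (products):
  C-Br: 1 × 268 = 268
  C-C: 2 × 351 = 702
  C-H: 7 × 408 = 2856
  H-Br: 1 × 357 = 357
  Σ(formed) = 4183 kJ
ΔH = Σ(broken) − Σ(formed) = 4161 − 4183 = −22 kJ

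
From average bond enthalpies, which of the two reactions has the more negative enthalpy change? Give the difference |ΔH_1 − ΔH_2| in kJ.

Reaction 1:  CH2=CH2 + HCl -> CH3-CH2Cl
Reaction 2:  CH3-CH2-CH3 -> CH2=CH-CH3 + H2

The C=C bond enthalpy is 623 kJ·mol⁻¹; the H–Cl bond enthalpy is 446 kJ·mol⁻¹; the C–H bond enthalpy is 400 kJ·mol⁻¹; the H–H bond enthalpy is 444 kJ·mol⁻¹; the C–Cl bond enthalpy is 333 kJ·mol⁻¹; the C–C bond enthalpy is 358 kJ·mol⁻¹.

Reaction 1, by 113 kJ

Reaction 1:
  Bonds broken (reactants):
    C–H: 4 × 400 = 1600
    C=C: 1 × 623 = 623
    H–Cl: 1 × 446 = 446
    Σ(broken) = 2669 kJ
  Bonds formed (products):
    C–C: 1 × 358 = 358
    C–Cl: 1 × 333 = 333
    C–H: 5 × 400 = 2000
    Σ(formed) = 2691 kJ
  ΔH_1 = 2669 − 2691 = −22 kJ
Reaction 2:
  Bonds broken (reactants):
    C–C: 2 × 358 = 716
    C–H: 8 × 400 = 3200
    Σ(broken) = 3916 kJ
  Bonds formed (products):
    C–C: 1 × 358 = 358
    C–H: 6 × 400 = 2400
    C=C: 1 × 623 = 623
    H–H: 1 × 444 = 444
    Σ(formed) = 3825 kJ
  ΔH_2 = 3916 − 3825 = +91 kJ
ΔH_1 − ΔH_2 = −113 kJ, so reaction 1 has the more negative ΔH; |ΔH_1 − ΔH_2| = 113 kJ.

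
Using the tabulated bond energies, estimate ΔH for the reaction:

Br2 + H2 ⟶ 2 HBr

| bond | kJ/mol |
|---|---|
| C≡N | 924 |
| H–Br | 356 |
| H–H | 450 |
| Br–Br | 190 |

ΔH ≈ −72 kJ

Bonds broken (reactants):
  Br–Br: 1 × 190 = 190
  H–H: 1 × 450 = 450
  Σ(broken) = 640 kJ
Bonds formed (products):
  H–Br: 2 × 356 = 712
  Σ(formed) = 712 kJ
ΔH = Σ(broken) − Σ(formed) = 640 − 712 = −72 kJ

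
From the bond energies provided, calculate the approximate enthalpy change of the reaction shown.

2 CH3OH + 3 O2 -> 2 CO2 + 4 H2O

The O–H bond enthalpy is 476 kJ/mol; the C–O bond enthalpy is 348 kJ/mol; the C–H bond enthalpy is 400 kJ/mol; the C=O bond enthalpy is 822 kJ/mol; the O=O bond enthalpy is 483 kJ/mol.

Bonds broken (reactants):
  C–H: 6 × 400 = 2400
  C–O: 2 × 348 = 696
  O–H: 2 × 476 = 952
  O=O: 3 × 483 = 1449
  Σ(broken) = 5497 kJ
Bonds formed (products):
  C=O: 4 × 822 = 3288
  O–H: 8 × 476 = 3808
  Σ(formed) = 7096 kJ
ΔH = Σ(broken) − Σ(formed) = 5497 − 7096 = −1599 kJ

ΔH ≈ −1599 kJ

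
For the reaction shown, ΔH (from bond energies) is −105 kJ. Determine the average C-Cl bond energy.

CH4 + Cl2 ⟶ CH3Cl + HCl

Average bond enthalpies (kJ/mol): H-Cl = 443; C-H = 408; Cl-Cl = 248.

D(C-Cl) ≈ 318 kJ/mol

Let D be the C-Cl bond energy.
Σ(broken) = 4×408 + 1×248 = 1880
Σ(formed) = 1×D + 3×408 + 1×443 = 1667 + D
ΔH = Σ(broken) − Σ(formed) = (1880) − (1667 + D) = +213 − D
Setting this equal to −105 kJ gives D = 318 kJ/mol.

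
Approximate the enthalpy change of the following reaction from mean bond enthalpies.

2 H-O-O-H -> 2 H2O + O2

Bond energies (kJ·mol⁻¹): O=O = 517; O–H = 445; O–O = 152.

ΔH ≈ −213 kJ

Bonds broken (reactants):
  O–H: 4 × 445 = 1780
  O–O: 2 × 152 = 304
  Σ(broken) = 2084 kJ
Bonds formed (products):
  O–H: 4 × 445 = 1780
  O=O: 1 × 517 = 517
  Σ(formed) = 2297 kJ
ΔH = Σ(broken) − Σ(formed) = 2084 − 2297 = −213 kJ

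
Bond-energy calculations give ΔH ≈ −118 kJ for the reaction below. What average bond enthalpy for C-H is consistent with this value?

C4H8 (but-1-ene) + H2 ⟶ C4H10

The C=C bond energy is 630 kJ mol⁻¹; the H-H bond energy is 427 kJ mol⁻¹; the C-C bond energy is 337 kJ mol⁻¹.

Let D be the C-H bond energy.
Σ(broken) = 2×337 + 8×D + 1×630 + 1×427 = 1731 + 8D
Σ(formed) = 3×337 + 10×D = 1011 + 10D
ΔH = Σ(broken) − Σ(formed) = (1731 + 8D) − (1011 + 10D) = +720 − 2D
Setting this equal to −118 kJ gives 2D = 838, so D = 419 kJ/mol.

D(C-H) ≈ 419 kJ/mol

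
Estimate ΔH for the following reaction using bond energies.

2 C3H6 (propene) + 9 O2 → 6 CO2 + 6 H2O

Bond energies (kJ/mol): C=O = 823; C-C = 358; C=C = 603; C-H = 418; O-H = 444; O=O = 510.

Bonds broken (reactants):
  C-C: 2 × 358 = 716
  C-H: 12 × 418 = 5016
  C=C: 2 × 603 = 1206
  O=O: 9 × 510 = 4590
  Σ(broken) = 11528 kJ
Bonds formed (products):
  C=O: 12 × 823 = 9876
  O-H: 12 × 444 = 5328
  Σ(formed) = 15204 kJ
ΔH = Σ(broken) − Σ(formed) = 11528 − 15204 = −3676 kJ

ΔH ≈ −3676 kJ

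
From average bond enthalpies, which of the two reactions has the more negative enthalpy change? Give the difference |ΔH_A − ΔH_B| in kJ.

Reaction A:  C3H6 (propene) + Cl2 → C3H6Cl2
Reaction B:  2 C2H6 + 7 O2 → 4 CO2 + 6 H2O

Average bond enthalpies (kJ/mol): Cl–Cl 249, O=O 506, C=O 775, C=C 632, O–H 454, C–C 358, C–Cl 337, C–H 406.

Reaction A:
  Bonds broken (reactants):
    C–C: 1 × 358 = 358
    C–H: 6 × 406 = 2436
    C=C: 1 × 632 = 632
    Cl–Cl: 1 × 249 = 249
    Σ(broken) = 3675 kJ
  Bonds formed (products):
    C–C: 2 × 358 = 716
    C–Cl: 2 × 337 = 674
    C–H: 6 × 406 = 2436
    Σ(formed) = 3826 kJ
  ΔH_A = 3675 − 3826 = −151 kJ
Reaction B:
  Bonds broken (reactants):
    C–C: 2 × 358 = 716
    C–H: 12 × 406 = 4872
    O=O: 7 × 506 = 3542
    Σ(broken) = 9130 kJ
  Bonds formed (products):
    C=O: 8 × 775 = 6200
    O–H: 12 × 454 = 5448
    Σ(formed) = 11648 kJ
  ΔH_B = 9130 − 11648 = −2518 kJ
ΔH_A − ΔH_B = +2367 kJ, so reaction B has the more negative ΔH; |ΔH_A − ΔH_B| = 2367 kJ.

Reaction B, by 2367 kJ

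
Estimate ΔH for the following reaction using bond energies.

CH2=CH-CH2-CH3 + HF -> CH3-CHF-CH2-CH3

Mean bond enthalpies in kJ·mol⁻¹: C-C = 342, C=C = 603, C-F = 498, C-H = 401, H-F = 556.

Bonds broken (reactants):
  C-C: 2 × 342 = 684
  C-H: 8 × 401 = 3208
  C=C: 1 × 603 = 603
  H-F: 1 × 556 = 556
  Σ(broken) = 5051 kJ
Bonds formed (products):
  C-C: 3 × 342 = 1026
  C-F: 1 × 498 = 498
  C-H: 9 × 401 = 3609
  Σ(formed) = 5133 kJ
ΔH = Σ(broken) − Σ(formed) = 5051 − 5133 = −82 kJ

ΔH ≈ −82 kJ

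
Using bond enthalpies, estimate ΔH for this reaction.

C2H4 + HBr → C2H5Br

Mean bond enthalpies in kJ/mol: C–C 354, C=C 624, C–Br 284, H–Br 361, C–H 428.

Bonds broken (reactants):
  C–H: 4 × 428 = 1712
  C=C: 1 × 624 = 624
  H–Br: 1 × 361 = 361
  Σ(broken) = 2697 kJ
Bonds formed (products):
  C–Br: 1 × 284 = 284
  C–C: 1 × 354 = 354
  C–H: 5 × 428 = 2140
  Σ(formed) = 2778 kJ
ΔH = Σ(broken) − Σ(formed) = 2697 − 2778 = −81 kJ

ΔH ≈ −81 kJ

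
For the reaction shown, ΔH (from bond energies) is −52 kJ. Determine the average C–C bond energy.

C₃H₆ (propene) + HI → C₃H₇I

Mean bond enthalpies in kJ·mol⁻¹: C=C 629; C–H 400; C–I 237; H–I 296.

D(C–C) ≈ 340 kJ/mol

Let D be the C–C bond energy.
Σ(broken) = 1×D + 6×400 + 1×629 + 1×296 = 3325 + D
Σ(formed) = 2×D + 7×400 + 1×237 = 3037 + 2D
ΔH = Σ(broken) − Σ(formed) = (3325 + D) − (3037 + 2D) = +288 − D
Setting this equal to −52 kJ gives D = 340 kJ/mol.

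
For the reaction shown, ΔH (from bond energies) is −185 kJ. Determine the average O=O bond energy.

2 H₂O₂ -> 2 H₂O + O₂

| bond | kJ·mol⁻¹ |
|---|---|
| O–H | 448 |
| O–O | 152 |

D(O=O) ≈ 489 kJ/mol

Let D be the O=O bond energy.
Σ(broken) = 4×448 + 2×152 = 2096
Σ(formed) = 4×448 + 1×D = 1792 + D
ΔH = Σ(broken) − Σ(formed) = (2096) − (1792 + D) = +304 − D
Setting this equal to −185 kJ gives D = 489 kJ/mol.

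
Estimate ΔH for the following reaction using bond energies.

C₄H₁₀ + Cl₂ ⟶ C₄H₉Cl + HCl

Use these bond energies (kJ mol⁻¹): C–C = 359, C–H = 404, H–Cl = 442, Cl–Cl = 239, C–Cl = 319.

Bonds broken (reactants):
  C–C: 3 × 359 = 1077
  C–H: 10 × 404 = 4040
  Cl–Cl: 1 × 239 = 239
  Σ(broken) = 5356 kJ
Bonds formed (products):
  C–C: 3 × 359 = 1077
  C–Cl: 1 × 319 = 319
  C–H: 9 × 404 = 3636
  H–Cl: 1 × 442 = 442
  Σ(formed) = 5474 kJ
ΔH = Σ(broken) − Σ(formed) = 5356 − 5474 = −118 kJ

ΔH ≈ −118 kJ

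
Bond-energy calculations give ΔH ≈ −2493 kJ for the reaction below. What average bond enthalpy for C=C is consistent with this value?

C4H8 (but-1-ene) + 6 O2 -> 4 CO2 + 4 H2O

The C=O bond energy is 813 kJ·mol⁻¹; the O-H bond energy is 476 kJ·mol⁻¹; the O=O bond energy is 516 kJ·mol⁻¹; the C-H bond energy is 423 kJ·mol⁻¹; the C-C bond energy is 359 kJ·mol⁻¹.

Let D be the C=C bond energy.
Σ(broken) = 2×359 + 8×423 + 1×D + 6×516 = 7198 + D
Σ(formed) = 8×813 + 8×476 = 10312
ΔH = Σ(broken) − Σ(formed) = (7198 + D) − (10312) = −3114 + D
Setting this equal to −2493 kJ gives D = 621 kJ/mol.

D(C=C) ≈ 621 kJ/mol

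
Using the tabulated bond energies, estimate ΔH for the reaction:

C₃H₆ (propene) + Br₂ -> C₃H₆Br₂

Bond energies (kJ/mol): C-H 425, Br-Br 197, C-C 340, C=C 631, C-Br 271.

ΔH ≈ −54 kJ

Bonds broken (reactants):
  Br-Br: 1 × 197 = 197
  C-C: 1 × 340 = 340
  C-H: 6 × 425 = 2550
  C=C: 1 × 631 = 631
  Σ(broken) = 3718 kJ
Bonds formed (products):
  C-Br: 2 × 271 = 542
  C-C: 2 × 340 = 680
  C-H: 6 × 425 = 2550
  Σ(formed) = 3772 kJ
ΔH = Σ(broken) − Σ(formed) = 3718 − 3772 = −54 kJ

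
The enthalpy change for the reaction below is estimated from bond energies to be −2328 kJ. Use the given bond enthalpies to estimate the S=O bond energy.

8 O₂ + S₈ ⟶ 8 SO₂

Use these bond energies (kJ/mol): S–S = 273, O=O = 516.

Let D be the S=O bond energy.
Σ(broken) = 8×516 + 8×273 = 6312
Σ(formed) = 16×D = 16D
ΔH = Σ(broken) − Σ(formed) = (6312) − (16D) = +6312 − 16D
Setting this equal to −2328 kJ gives 16D = 8640, so D = 540 kJ/mol.

D(S=O) ≈ 540 kJ/mol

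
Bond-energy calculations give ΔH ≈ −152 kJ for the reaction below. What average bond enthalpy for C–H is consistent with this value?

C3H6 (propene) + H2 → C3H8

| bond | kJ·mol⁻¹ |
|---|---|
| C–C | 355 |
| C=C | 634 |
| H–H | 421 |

D(C–H) ≈ 426 kJ/mol

Let D be the C–H bond energy.
Σ(broken) = 1×355 + 6×D + 1×634 + 1×421 = 1410 + 6D
Σ(formed) = 2×355 + 8×D = 710 + 8D
ΔH = Σ(broken) − Σ(formed) = (1410 + 6D) − (710 + 8D) = +700 − 2D
Setting this equal to −152 kJ gives 2D = 852, so D = 426 kJ/mol.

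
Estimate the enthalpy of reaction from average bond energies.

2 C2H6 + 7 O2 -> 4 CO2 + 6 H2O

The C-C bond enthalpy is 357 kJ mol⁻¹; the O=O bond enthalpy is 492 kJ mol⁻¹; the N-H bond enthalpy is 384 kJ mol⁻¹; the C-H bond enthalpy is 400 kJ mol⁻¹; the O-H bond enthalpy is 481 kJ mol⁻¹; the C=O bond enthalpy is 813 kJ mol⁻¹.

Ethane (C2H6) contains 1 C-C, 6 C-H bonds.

ΔH ≈ −3318 kJ

Bonds broken (reactants):
  C-C: 2 × 357 = 714
  C-H: 12 × 400 = 4800
  O=O: 7 × 492 = 3444
  Σ(broken) = 8958 kJ
Bonds formed (products):
  C=O: 8 × 813 = 6504
  O-H: 12 × 481 = 5772
  Σ(formed) = 12276 kJ
ΔH = Σ(broken) − Σ(formed) = 8958 − 12276 = −3318 kJ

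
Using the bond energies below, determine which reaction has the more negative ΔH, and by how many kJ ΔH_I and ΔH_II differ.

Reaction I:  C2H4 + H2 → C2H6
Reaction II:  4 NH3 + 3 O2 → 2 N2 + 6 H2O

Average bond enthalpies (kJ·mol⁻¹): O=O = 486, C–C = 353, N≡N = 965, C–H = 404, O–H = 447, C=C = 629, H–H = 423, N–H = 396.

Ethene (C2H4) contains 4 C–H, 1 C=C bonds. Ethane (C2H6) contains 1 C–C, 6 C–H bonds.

Reaction I:
  Bonds broken (reactants):
    C–H: 4 × 404 = 1616
    C=C: 1 × 629 = 629
    H–H: 1 × 423 = 423
    Σ(broken) = 2668 kJ
  Bonds formed (products):
    C–C: 1 × 353 = 353
    C–H: 6 × 404 = 2424
    Σ(formed) = 2777 kJ
  ΔH_I = 2668 − 2777 = −109 kJ
Reaction II:
  Bonds broken (reactants):
    N–H: 12 × 396 = 4752
    O=O: 3 × 486 = 1458
    Σ(broken) = 6210 kJ
  Bonds formed (products):
    N≡N: 2 × 965 = 1930
    O–H: 12 × 447 = 5364
    Σ(formed) = 7294 kJ
  ΔH_II = 6210 − 7294 = −1084 kJ
ΔH_I − ΔH_II = +975 kJ, so reaction II has the more negative ΔH; |ΔH_I − ΔH_II| = 975 kJ.

Reaction II, by 975 kJ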